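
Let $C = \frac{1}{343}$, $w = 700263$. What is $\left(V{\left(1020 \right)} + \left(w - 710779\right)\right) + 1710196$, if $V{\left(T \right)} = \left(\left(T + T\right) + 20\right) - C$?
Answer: $\frac{583696819}{343} \approx 1.7017 \cdot 10^{6}$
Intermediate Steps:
$C = \frac{1}{343} \approx 0.0029155$
$V{\left(T \right)} = \frac{6859}{343} + 2 T$ ($V{\left(T \right)} = \left(\left(T + T\right) + 20\right) - \frac{1}{343} = \left(2 T + 20\right) - \frac{1}{343} = \left(20 + 2 T\right) - \frac{1}{343} = \frac{6859}{343} + 2 T$)
$\left(V{\left(1020 \right)} + \left(w - 710779\right)\right) + 1710196 = \left(\left(\frac{6859}{343} + 2 \cdot 1020\right) + \left(700263 - 710779\right)\right) + 1710196 = \left(\left(\frac{6859}{343} + 2040\right) - 10516\right) + 1710196 = \left(\frac{706579}{343} - 10516\right) + 1710196 = - \frac{2900409}{343} + 1710196 = \frac{583696819}{343}$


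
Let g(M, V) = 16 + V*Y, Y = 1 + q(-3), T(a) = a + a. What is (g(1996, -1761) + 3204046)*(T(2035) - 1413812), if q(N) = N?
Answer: -4521865883328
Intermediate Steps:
T(a) = 2*a
Y = -2 (Y = 1 - 3 = -2)
g(M, V) = 16 - 2*V (g(M, V) = 16 + V*(-2) = 16 - 2*V)
(g(1996, -1761) + 3204046)*(T(2035) - 1413812) = ((16 - 2*(-1761)) + 3204046)*(2*2035 - 1413812) = ((16 + 3522) + 3204046)*(4070 - 1413812) = (3538 + 3204046)*(-1409742) = 3207584*(-1409742) = -4521865883328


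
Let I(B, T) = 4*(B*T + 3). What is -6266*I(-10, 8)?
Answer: 1929928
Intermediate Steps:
I(B, T) = 12 + 4*B*T (I(B, T) = 4*(3 + B*T) = 12 + 4*B*T)
-6266*I(-10, 8) = -6266*(12 + 4*(-10)*8) = -6266*(12 - 320) = -6266*(-308) = 1929928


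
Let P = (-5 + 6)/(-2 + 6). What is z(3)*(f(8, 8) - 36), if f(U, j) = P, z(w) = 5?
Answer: -715/4 ≈ -178.75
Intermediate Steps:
P = 1/4 ≈ 0.25000
f(U, j) = 1/4
z(3)*(f(8, 8) - 36) = 5*(1/4 - 36) = 5*(-143/4) = -715/4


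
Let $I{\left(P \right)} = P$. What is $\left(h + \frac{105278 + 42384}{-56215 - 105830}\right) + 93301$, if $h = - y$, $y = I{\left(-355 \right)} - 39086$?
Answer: $\frac{21510029728}{162045} \approx 1.3274 \cdot 10^{5}$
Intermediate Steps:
$y = -39441$ ($y = -355 - 39086 = -39441$)
$h = 39441$ ($h = \left(-1\right) \left(-39441\right) = 39441$)
$\left(h + \frac{105278 + 42384}{-56215 - 105830}\right) + 93301 = \left(39441 + \frac{105278 + 42384}{-56215 - 105830}\right) + 93301 = \left(39441 + \frac{147662}{-162045}\right) + 93301 = \left(39441 + 147662 \left(- \frac{1}{162045}\right)\right) + 93301 = \left(39441 - \frac{147662}{162045}\right) + 93301 = \frac{6391069183}{162045} + 93301 = \frac{21510029728}{162045}$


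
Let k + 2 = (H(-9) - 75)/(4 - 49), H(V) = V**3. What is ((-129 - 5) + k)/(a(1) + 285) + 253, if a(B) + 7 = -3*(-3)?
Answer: 1087393/4305 ≈ 252.59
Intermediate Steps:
a(B) = 2 (a(B) = -7 - 3*(-3) = -7 + 9 = 2)
k = 238/15 (k = -2 + ((-9)**3 - 75)/(4 - 49) = -2 + (-729 - 75)/(-45) = -2 - 804*(-1/45) = -2 + 268/15 = 238/15 ≈ 15.867)
((-129 - 5) + k)/(a(1) + 285) + 253 = ((-129 - 5) + 238/15)/(2 + 285) + 253 = (-134 + 238/15)/287 + 253 = -1772/15*1/287 + 253 = -1772/4305 + 253 = 1087393/4305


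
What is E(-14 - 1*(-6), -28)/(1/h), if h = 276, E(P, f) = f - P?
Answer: -5520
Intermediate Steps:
E(-14 - 1*(-6), -28)/(1/h) = (-28 - (-14 - 1*(-6)))/(1/276) = (-28 - (-14 + 6))/(1/276) = (-28 - 1*(-8))*276 = (-28 + 8)*276 = -20*276 = -5520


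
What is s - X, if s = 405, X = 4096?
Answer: -3691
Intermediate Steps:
s - X = 405 - 1*4096 = 405 - 4096 = -3691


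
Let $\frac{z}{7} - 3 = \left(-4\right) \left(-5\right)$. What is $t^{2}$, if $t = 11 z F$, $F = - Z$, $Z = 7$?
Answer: $153685609$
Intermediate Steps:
$z = 161$ ($z = 21 + 7 \left(\left(-4\right) \left(-5\right)\right) = 21 + 7 \cdot 20 = 21 + 140 = 161$)
$F = -7$ ($F = \left(-1\right) 7 = -7$)
$t = -12397$ ($t = 11 \cdot 161 \left(-7\right) = 1771 \left(-7\right) = -12397$)
$t^{2} = \left(-12397\right)^{2} = 153685609$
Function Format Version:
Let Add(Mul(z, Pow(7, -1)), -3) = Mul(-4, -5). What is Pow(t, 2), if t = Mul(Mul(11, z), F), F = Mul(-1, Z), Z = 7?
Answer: 153685609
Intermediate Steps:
z = 161 (z = Add(21, Mul(7, Mul(-4, -5))) = Add(21, Mul(7, 20)) = Add(21, 140) = 161)
F = -7 (F = Mul(-1, 7) = -7)
t = -12397 (t = Mul(Mul(11, 161), -7) = Mul(1771, -7) = -12397)
Pow(t, 2) = Pow(-12397, 2) = 153685609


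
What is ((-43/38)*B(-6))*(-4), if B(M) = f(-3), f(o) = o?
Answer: -258/19 ≈ -13.579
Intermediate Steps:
B(M) = -3
((-43/38)*B(-6))*(-4) = (-43/38*(-3))*(-4) = (-43*1/38*(-3))*(-4) = -43/38*(-3)*(-4) = (129/38)*(-4) = -258/19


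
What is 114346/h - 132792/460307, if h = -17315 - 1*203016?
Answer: -81892458374/101419901617 ≈ -0.80746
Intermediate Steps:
h = -220331 (h = -17315 - 203016 = -220331)
114346/h - 132792/460307 = 114346/(-220331) - 132792/460307 = 114346*(-1/220331) - 132792*1/460307 = -114346/220331 - 132792/460307 = -81892458374/101419901617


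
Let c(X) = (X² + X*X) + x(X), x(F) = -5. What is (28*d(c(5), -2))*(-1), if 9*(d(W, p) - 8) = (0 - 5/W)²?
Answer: -163324/729 ≈ -224.04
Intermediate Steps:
c(X) = -5 + 2*X² (c(X) = (X² + X*X) - 5 = (X² + X²) - 5 = 2*X² - 5 = -5 + 2*X²)
d(W, p) = 8 + 25/(9*W²) (d(W, p) = 8 + (0 - 5/W)²/9 = 8 + (-5/W)²/9 = 8 + (25/W²)/9 = 8 + 25/(9*W²))
(28*d(c(5), -2))*(-1) = (28*(8 + 25/(9*(-5 + 2*5²)²)))*(-1) = (28*(8 + 25/(9*(-5 + 2*25)²)))*(-1) = (28*(8 + 25/(9*(-5 + 50)²)))*(-1) = (28*(8 + (25/9)/45²))*(-1) = (28*(8 + (25/9)*(1/2025)))*(-1) = (28*(8 + 1/729))*(-1) = (28*(5833/729))*(-1) = (163324/729)*(-1) = -163324/729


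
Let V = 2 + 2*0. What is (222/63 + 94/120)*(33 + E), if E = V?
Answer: 603/4 ≈ 150.75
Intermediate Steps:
V = 2 (V = 2 + 0 = 2)
E = 2
(222/63 + 94/120)*(33 + E) = (222/63 + 94/120)*(33 + 2) = (222*(1/63) + 94*(1/120))*35 = (74/21 + 47/60)*35 = (603/140)*35 = 603/4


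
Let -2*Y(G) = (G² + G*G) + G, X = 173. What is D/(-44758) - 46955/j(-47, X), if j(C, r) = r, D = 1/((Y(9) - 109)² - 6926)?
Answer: -129897478503411/478591497839 ≈ -271.42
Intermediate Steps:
Y(G) = -G² - G/2 (Y(G) = -((G² + G*G) + G)/2 = -((G² + G²) + G)/2 = -(2*G² + G)/2 = -(G + 2*G²)/2 = -G² - G/2)
D = 4/123617 (D = 1/((-1*9*(½ + 9) - 109)² - 6926) = 1/((-1*9*19/2 - 109)² - 6926) = 1/((-171/2 - 109)² - 6926) = 1/((-389/2)² - 6926) = 1/(151321/4 - 6926) = 1/(123617/4) = 4/123617 ≈ 3.2358e-5)
D/(-44758) - 46955/j(-47, X) = (4/123617)/(-44758) - 46955/173 = (4/123617)*(-1/44758) - 46955*1/173 = -2/2766424843 - 46955/173 = -129897478503411/478591497839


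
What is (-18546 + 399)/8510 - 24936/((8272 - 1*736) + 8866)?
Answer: -11083749/3034370 ≈ -3.6527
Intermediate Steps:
(-18546 + 399)/8510 - 24936/((8272 - 1*736) + 8866) = -18147*1/8510 - 24936/((8272 - 736) + 8866) = -789/370 - 24936/(7536 + 8866) = -789/370 - 24936/16402 = -789/370 - 24936*1/16402 = -789/370 - 12468/8201 = -11083749/3034370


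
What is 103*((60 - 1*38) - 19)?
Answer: 309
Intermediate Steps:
103*((60 - 1*38) - 19) = 103*((60 - 38) - 19) = 103*(22 - 19) = 103*3 = 309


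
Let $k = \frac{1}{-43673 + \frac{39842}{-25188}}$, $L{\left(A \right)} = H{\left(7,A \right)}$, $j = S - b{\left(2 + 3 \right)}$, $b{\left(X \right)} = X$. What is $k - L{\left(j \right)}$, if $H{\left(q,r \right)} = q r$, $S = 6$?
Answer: $- \frac{3850276375}{550037683} \approx -7.0$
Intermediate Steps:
$j = 1$ ($j = 6 - \left(2 + 3\right) = 6 - 5 = 1$)
$L{\left(A \right)} = 7 A$
$k = - \frac{12594}{550037683}$ ($k = \frac{1}{-43673 + 39842 \left(- \frac{1}{25188}\right)} = \frac{1}{-43673 - \frac{19921}{12594}} = \frac{1}{- \frac{550037683}{12594}} = - \frac{12594}{550037683} \approx -2.2897 \cdot 10^{-5}$)
$k - L{\left(j \right)} = - \frac{12594}{550037683} - 7 \cdot 1 = - \frac{12594}{550037683} - 7 = - \frac{3850276375}{550037683}$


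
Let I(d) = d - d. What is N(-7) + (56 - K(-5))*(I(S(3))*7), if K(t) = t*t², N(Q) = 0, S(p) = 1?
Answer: 0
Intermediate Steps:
I(d) = 0
K(t) = t³
N(-7) + (56 - K(-5))*(I(S(3))*7) = 0 + (56 - 1*(-5)³)*(0*7) = 0 + (56 - 1*(-125))*0 = 0 + (56 + 125)*0 = 0 + 181*0 = 0 + 0 = 0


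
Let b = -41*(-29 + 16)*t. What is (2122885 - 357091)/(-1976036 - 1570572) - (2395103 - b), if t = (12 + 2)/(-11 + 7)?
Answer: -4250554711821/1773304 ≈ -2.3970e+6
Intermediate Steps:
t = -7/2 (t = 14/(-4) = 14*(-1/4) = -7/2 ≈ -3.5000)
b = -3731/2 (b = -41*(-29 + 16)*(-7)/2 = -(-533)*(-7)/2 = -41*91/2 = -3731/2 ≈ -1865.5)
(2122885 - 357091)/(-1976036 - 1570572) - (2395103 - b) = (2122885 - 357091)/(-1976036 - 1570572) - (2395103 - 1*(-3731/2)) = 1765794/(-3546608) - (2395103 + 3731/2) = 1765794*(-1/3546608) - 1*4793937/2 = -882897/1773304 - 4793937/2 = -4250554711821/1773304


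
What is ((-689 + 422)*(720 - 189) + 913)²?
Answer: 19842666496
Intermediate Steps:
((-689 + 422)*(720 - 189) + 913)² = (-267*531 + 913)² = (-141777 + 913)² = (-140864)² = 19842666496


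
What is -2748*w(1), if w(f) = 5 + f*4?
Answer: -24732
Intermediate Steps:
w(f) = 5 + 4*f
-2748*w(1) = -2748*(5 + 4*1) = -2748*(5 + 4) = -2748*9 = -24732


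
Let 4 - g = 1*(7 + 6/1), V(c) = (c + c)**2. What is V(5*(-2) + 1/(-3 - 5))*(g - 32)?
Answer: -269001/16 ≈ -16813.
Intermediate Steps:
V(c) = 4*c**2 (V(c) = (2*c)**2 = 4*c**2)
g = -9 (g = 4 - (7 + 6/1) = 4 - (7 + 6*1) = 4 - (7 + 6) = 4 - 13 = -9)
V(5*(-2) + 1/(-3 - 5))*(g - 32) = (4*(5*(-2) + 1/(-3 - 5))**2)*(-9 - 32) = (4*(-10 + 1/(-8))**2)*(-41) = (4*(-10 - 1/8)**2)*(-41) = (4*(-81/8)**2)*(-41) = (4*(6561/64))*(-41) = (6561/16)*(-41) = -269001/16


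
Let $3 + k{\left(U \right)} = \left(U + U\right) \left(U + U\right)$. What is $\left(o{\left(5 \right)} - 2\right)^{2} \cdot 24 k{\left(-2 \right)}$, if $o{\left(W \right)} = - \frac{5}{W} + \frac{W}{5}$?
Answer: $1248$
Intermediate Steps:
$k{\left(U \right)} = -3 + 4 U^{2}$ ($k{\left(U \right)} = -3 + \left(U + U\right) \left(U + U\right) = -3 + 2 U 2 U = -3 + 4 U^{2}$)
$o{\left(W \right)} = - \frac{5}{W} + \frac{W}{5}$ ($o{\left(W \right)} = - \frac{5}{W} + W \frac{1}{5} = - \frac{5}{W} + \frac{W}{5}$)
$\left(o{\left(5 \right)} - 2\right)^{2} \cdot 24 k{\left(-2 \right)} = \left(\left(- \frac{5}{5} + \frac{1}{5} \cdot 5\right) - 2\right)^{2} \cdot 24 \left(-3 + 4 \left(-2\right)^{2}\right) = \left(\left(\left(-5\right) \frac{1}{5} + 1\right) - 2\right)^{2} \cdot 24 \left(-3 + 4 \cdot 4\right) = \left(\left(-1 + 1\right) - 2\right)^{2} \cdot 24 \left(-3 + 16\right) = \left(0 - 2\right)^{2} \cdot 24 \cdot 13 = \left(-2\right)^{2} \cdot 24 \cdot 13 = 4 \cdot 24 \cdot 13 = 96 \cdot 13 = 1248$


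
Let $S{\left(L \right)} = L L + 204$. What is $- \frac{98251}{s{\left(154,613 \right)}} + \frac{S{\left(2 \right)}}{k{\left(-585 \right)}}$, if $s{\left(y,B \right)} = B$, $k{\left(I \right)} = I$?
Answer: $- \frac{4431103}{27585} \approx -160.63$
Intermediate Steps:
$S{\left(L \right)} = 204 + L^{2}$ ($S{\left(L \right)} = L^{2} + 204 = 204 + L^{2}$)
$- \frac{98251}{s{\left(154,613 \right)}} + \frac{S{\left(2 \right)}}{k{\left(-585 \right)}} = - \frac{98251}{613} + \frac{204 + 2^{2}}{-585} = \left(-98251\right) \frac{1}{613} + \left(204 + 4\right) \left(- \frac{1}{585}\right) = - \frac{98251}{613} + 208 \left(- \frac{1}{585}\right) = - \frac{98251}{613} - \frac{16}{45} = - \frac{4431103}{27585}$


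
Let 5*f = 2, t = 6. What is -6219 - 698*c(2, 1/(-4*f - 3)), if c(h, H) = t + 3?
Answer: -12501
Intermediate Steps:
f = ⅖ (f = (⅕)*2 = ⅖ ≈ 0.40000)
c(h, H) = 9 (c(h, H) = 6 + 3 = 9)
-6219 - 698*c(2, 1/(-4*f - 3)) = -6219 - 698*9 = -6219 - 1*6282 = -6219 - 6282 = -12501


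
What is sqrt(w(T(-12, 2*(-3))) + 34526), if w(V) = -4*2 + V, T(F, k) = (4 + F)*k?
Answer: sqrt(34566) ≈ 185.92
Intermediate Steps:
T(F, k) = k*(4 + F)
w(V) = -8 + V
sqrt(w(T(-12, 2*(-3))) + 34526) = sqrt((-8 + (2*(-3))*(4 - 12)) + 34526) = sqrt((-8 - 6*(-8)) + 34526) = sqrt((-8 + 48) + 34526) = sqrt(40 + 34526) = sqrt(34566)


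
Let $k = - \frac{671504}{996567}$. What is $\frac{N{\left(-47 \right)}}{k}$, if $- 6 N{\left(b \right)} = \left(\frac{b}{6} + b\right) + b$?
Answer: $- \frac{202967479}{8058048} \approx -25.188$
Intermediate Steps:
$N{\left(b \right)} = - \frac{13 b}{36}$ ($N{\left(b \right)} = - \frac{\left(\frac{b}{6} + b\right) + b}{6} = - \frac{\frac{7 b}{6} + b}{6} = - \frac{\frac{13}{6} b}{6} = - \frac{13 b}{36}$)
$k = - \frac{671504}{996567}$ ($k = \left(-671504\right) \frac{1}{996567} = - \frac{671504}{996567} \approx -0.67382$)
$\frac{N{\left(-47 \right)}}{k} = \frac{\left(- \frac{13}{36}\right) \left(-47\right)}{- \frac{671504}{996567}} = \frac{611}{36} \left(- \frac{996567}{671504}\right) = - \frac{202967479}{8058048}$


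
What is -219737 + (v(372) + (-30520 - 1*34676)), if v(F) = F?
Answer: -284561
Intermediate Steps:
-219737 + (v(372) + (-30520 - 1*34676)) = -219737 + (372 + (-30520 - 1*34676)) = -219737 + (372 + (-30520 - 34676)) = -219737 + (372 - 65196) = -219737 - 64824 = -284561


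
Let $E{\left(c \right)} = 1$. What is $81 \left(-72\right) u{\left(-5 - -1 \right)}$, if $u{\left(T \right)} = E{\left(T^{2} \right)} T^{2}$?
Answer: $-93312$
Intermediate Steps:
$u{\left(T \right)} = T^{2}$ ($u{\left(T \right)} = 1 T^{2} = T^{2}$)
$81 \left(-72\right) u{\left(-5 - -1 \right)} = 81 \left(-72\right) \left(-5 - -1\right)^{2} = - 5832 \left(-5 + 1\right)^{2} = - 5832 \left(-4\right)^{2} = \left(-5832\right) 16 = -93312$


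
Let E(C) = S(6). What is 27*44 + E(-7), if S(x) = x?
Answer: 1194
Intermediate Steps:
E(C) = 6
27*44 + E(-7) = 27*44 + 6 = 1188 + 6 = 1194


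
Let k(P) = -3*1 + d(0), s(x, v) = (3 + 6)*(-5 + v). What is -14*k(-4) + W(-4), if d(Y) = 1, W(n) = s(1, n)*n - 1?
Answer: 351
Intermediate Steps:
s(x, v) = -45 + 9*v (s(x, v) = 9*(-5 + v) = -45 + 9*v)
W(n) = -1 + n*(-45 + 9*n) (W(n) = (-45 + 9*n)*n - 1 = n*(-45 + 9*n) - 1 = -1 + n*(-45 + 9*n))
k(P) = -2 (k(P) = -3*1 + 1 = -3 + 1 = -2)
-14*k(-4) + W(-4) = -14*(-2) + (-1 + 9*(-4)*(-5 - 4)) = 28 + (-1 + 9*(-4)*(-9)) = 28 + (-1 + 324) = 28 + 323 = 351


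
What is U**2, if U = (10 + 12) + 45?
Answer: 4489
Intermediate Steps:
U = 67 (U = 22 + 45 = 67)
U**2 = 67**2 = 4489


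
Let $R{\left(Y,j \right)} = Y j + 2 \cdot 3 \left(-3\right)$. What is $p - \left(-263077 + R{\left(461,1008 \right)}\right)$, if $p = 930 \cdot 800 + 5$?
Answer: $542412$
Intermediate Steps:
$p = 744005$ ($p = 744000 + 5 = 744005$)
$R{\left(Y,j \right)} = -18 + Y j$ ($R{\left(Y,j \right)} = Y j + 6 \left(-3\right) = Y j - 18 = -18 + Y j$)
$p - \left(-263077 + R{\left(461,1008 \right)}\right) = 744005 + \left(263077 - \left(-18 + 461 \cdot 1008\right)\right) = 744005 + \left(263077 - \left(-18 + 464688\right)\right) = 744005 + \left(263077 - 464670\right) = 744005 - 201593 = 542412$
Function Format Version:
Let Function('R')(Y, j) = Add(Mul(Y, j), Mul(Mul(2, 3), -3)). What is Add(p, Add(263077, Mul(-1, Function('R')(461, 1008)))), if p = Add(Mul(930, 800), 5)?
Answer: 542412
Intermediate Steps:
p = 744005 (p = Add(744000, 5) = 744005)
Function('R')(Y, j) = Add(-18, Mul(Y, j)) (Function('R')(Y, j) = Add(Mul(Y, j), Mul(6, -3)) = Add(Mul(Y, j), -18) = Add(-18, Mul(Y, j)))
Add(p, Add(263077, Mul(-1, Function('R')(461, 1008)))) = Add(744005, Add(263077, Mul(-1, Add(-18, Mul(461, 1008))))) = Add(744005, Add(263077, Mul(-1, Add(-18, 464688)))) = Add(744005, Add(263077, Mul(-1, 464670))) = Add(744005, Add(263077, -464670)) = Add(744005, -201593) = 542412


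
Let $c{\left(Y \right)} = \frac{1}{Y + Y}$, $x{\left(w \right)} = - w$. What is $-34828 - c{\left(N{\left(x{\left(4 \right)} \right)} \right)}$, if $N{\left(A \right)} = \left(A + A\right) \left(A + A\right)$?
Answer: $- \frac{4457985}{128} \approx -34828.0$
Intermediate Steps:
$N{\left(A \right)} = 4 A^{2}$ ($N{\left(A \right)} = 2 A 2 A = 4 A^{2}$)
$c{\left(Y \right)} = \frac{1}{2 Y}$
$-34828 - c{\left(N{\left(x{\left(4 \right)} \right)} \right)} = -34828 - \frac{1}{2 \cdot 4 \left(\left(-1\right) 4\right)^{2}} = -34828 - \frac{1}{2 \cdot 4 \left(-4\right)^{2}} = -34828 - \frac{1}{2 \cdot 4 \cdot 16} = -34828 - \frac{1}{2 \cdot 64} = -34828 - \frac{1}{2} \cdot \frac{1}{64} = -34828 - \frac{1}{128} = - \frac{4457985}{128}$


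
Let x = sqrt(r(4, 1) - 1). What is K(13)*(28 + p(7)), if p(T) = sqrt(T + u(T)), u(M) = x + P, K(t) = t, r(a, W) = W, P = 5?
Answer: 364 + 26*sqrt(3) ≈ 409.03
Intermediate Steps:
x = 0 (x = sqrt(1 - 1) = sqrt(0) = 0)
u(M) = 5 (u(M) = 0 + 5 = 5)
p(T) = sqrt(5 + T) (p(T) = sqrt(T + 5) = sqrt(5 + T))
K(13)*(28 + p(7)) = 13*(28 + sqrt(5 + 7)) = 13*(28 + sqrt(12)) = 13*(28 + 2*sqrt(3)) = 364 + 26*sqrt(3)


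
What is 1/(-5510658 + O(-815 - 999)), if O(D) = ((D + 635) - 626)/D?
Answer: -1814/9996331807 ≈ -1.8147e-7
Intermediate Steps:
O(D) = (9 + D)/D (O(D) = ((635 + D) - 626)/D = (9 + D)/D)
1/(-5510658 + O(-815 - 999)) = 1/(-5510658 + (9 + (-815 - 999))/(-815 - 999)) = 1/(-5510658 + (9 - 1814)/(-1814)) = 1/(-5510658 - 1/1814*(-1805)) = 1/(-5510658 + 1805/1814) = 1/(-9996331807/1814) = -1814/9996331807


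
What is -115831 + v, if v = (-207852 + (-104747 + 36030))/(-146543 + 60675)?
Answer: -9945899739/85868 ≈ -1.1583e+5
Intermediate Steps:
v = 276569/85868 (v = (-207852 - 68717)/(-85868) = -276569*(-1/85868) = 276569/85868 ≈ 3.2209)
-115831 + v = -115831 + 276569/85868 = -9945899739/85868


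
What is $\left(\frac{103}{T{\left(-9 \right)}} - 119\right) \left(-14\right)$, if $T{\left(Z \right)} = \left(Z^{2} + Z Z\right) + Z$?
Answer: $\frac{253456}{153} \approx 1656.6$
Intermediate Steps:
$T{\left(Z \right)} = Z + 2 Z^{2}$ ($T{\left(Z \right)} = \left(Z^{2} + Z^{2}\right) + Z = 2 Z^{2} + Z = Z + 2 Z^{2}$)
$\left(\frac{103}{T{\left(-9 \right)}} - 119\right) \left(-14\right) = \left(\frac{103}{\left(-9\right) \left(1 + 2 \left(-9\right)\right)} - 119\right) \left(-14\right) = \left(\frac{103}{\left(-9\right) \left(1 - 18\right)} - 119\right) \left(-14\right) = \left(\frac{103}{\left(-9\right) \left(-17\right)} - 119\right) \left(-14\right) = \left(\frac{103}{153} - 119\right) \left(-14\right) = \left(- \frac{18104}{153}\right) \left(-14\right) = \frac{253456}{153}$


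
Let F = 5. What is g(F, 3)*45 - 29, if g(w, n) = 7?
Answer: 286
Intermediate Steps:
g(F, 3)*45 - 29 = 7*45 - 29 = 315 - 29 = 286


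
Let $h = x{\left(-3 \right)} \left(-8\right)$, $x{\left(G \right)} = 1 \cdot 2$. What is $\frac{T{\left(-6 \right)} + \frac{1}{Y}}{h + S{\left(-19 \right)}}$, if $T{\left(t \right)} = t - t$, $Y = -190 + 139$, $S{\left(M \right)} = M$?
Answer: $\frac{1}{1785} \approx 0.00056022$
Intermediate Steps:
$Y = -51$
$x{\left(G \right)} = 2$
$T{\left(t \right)} = 0$
$h = -16$ ($h = 2 \left(-8\right) = -16$)
$\frac{T{\left(-6 \right)} + \frac{1}{Y}}{h + S{\left(-19 \right)}} = \frac{0 + \frac{1}{-51}}{-16 - 19} = \frac{0 - \frac{1}{51}}{-35} = \left(- \frac{1}{51}\right) \left(- \frac{1}{35}\right) = \frac{1}{1785}$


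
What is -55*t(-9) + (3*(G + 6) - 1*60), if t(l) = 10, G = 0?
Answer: -592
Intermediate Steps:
-55*t(-9) + (3*(G + 6) - 1*60) = -55*10 + (3*(0 + 6) - 1*60) = -550 + (3*6 - 60) = -550 + (18 - 60) = -550 - 42 = -592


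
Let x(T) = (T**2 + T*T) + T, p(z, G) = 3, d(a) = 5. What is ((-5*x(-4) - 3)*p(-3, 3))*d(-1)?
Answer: -2145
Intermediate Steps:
x(T) = T + 2*T**2 (x(T) = (T**2 + T**2) + T = 2*T**2 + T = T + 2*T**2)
((-5*x(-4) - 3)*p(-3, 3))*d(-1) = ((-(-20)*(1 + 2*(-4)) - 3)*3)*5 = ((-(-20)*(1 - 8) - 3)*3)*5 = ((-(-20)*(-7) - 3)*3)*5 = ((-5*28 - 3)*3)*5 = ((-140 - 3)*3)*5 = -143*3*5 = -429*5 = -2145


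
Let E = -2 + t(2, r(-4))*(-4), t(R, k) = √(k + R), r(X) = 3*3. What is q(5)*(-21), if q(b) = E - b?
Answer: 147 + 84*√11 ≈ 425.60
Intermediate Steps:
r(X) = 9
t(R, k) = √(R + k)
E = -2 - 4*√11 (E = -2 + √(2 + 9)*(-4) = -2 + √11*(-4) = -2 - 4*√11 ≈ -15.266)
q(b) = -2 - b - 4*√11 (q(b) = (-2 - 4*√11) - b = -2 - b - 4*√11)
q(5)*(-21) = (-2 - 1*5 - 4*√11)*(-21) = (-2 - 5 - 4*√11)*(-21) = (-7 - 4*√11)*(-21) = 147 + 84*√11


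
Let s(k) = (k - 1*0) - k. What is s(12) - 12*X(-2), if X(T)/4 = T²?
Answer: -192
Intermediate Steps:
s(k) = 0 (s(k) = (k + 0) - k = k - k = 0)
X(T) = 4*T²
s(12) - 12*X(-2) = 0 - 48*(-2)² = 0 - 48*4 = 0 - 12*16 = 0 - 192 = -192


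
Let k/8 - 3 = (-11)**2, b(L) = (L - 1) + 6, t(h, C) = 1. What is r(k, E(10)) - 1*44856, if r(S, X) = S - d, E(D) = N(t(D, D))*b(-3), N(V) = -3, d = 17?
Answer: -43881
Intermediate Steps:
b(L) = 5 + L (b(L) = (-1 + L) + 6 = 5 + L)
k = 992 (k = 24 + 8*(-11)**2 = 24 + 8*121 = 24 + 968 = 992)
E(D) = -6 (E(D) = -3*(5 - 3) = -3*2 = -6)
r(S, X) = -17 + S (r(S, X) = S - 1*17 = S - 17 = -17 + S)
r(k, E(10)) - 1*44856 = (-17 + 992) - 1*44856 = 975 - 44856 = -43881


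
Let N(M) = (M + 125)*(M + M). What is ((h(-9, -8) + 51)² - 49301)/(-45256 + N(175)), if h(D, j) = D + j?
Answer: -48145/59744 ≈ -0.80585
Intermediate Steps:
N(M) = 2*M*(125 + M) (N(M) = (125 + M)*(2*M) = 2*M*(125 + M))
((h(-9, -8) + 51)² - 49301)/(-45256 + N(175)) = (((-9 - 8) + 51)² - 49301)/(-45256 + 2*175*(125 + 175)) = ((-17 + 51)² - 49301)/(-45256 + 2*175*300) = (34² - 49301)/(-45256 + 105000) = (1156 - 49301)/59744 = -48145*1/59744 = -48145/59744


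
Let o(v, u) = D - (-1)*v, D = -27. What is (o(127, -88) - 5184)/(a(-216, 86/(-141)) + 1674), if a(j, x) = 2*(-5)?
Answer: -1271/416 ≈ -3.0553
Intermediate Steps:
o(v, u) = -27 + v (o(v, u) = -27 - (-1)*v = -27 + v)
a(j, x) = -10
(o(127, -88) - 5184)/(a(-216, 86/(-141)) + 1674) = ((-27 + 127) - 5184)/(-10 + 1674) = (100 - 5184)/1664 = -5084*1/1664 = -1271/416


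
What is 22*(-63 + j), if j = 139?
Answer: 1672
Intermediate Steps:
22*(-63 + j) = 22*(-63 + 139) = 22*76 = 1672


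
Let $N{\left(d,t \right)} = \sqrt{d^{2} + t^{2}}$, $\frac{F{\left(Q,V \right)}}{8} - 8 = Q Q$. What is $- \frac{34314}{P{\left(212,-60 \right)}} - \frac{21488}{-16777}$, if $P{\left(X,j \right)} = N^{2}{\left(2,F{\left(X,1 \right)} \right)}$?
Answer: $\frac{1389453195347251}{1084831584488210} \approx 1.2808$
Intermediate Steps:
$F{\left(Q,V \right)} = 64 + 8 Q^{2}$ ($F{\left(Q,V \right)} = 64 + 8 Q Q = 64 + 8 Q^{2}$)
$P{\left(X,j \right)} = 4 + \left(64 + 8 X^{2}\right)^{2}$ ($P{\left(X,j \right)} = \left(\sqrt{2^{2} + \left(64 + 8 X^{2}\right)^{2}}\right)^{2} = \left(\sqrt{4 + \left(64 + 8 X^{2}\right)^{2}}\right)^{2} = 4 + \left(64 + 8 X^{2}\right)^{2}$)
$- \frac{34314}{P{\left(212,-60 \right)}} - \frac{21488}{-16777} = - \frac{34314}{4 + 64 \left(8 + 212^{2}\right)^{2}} - \frac{21488}{-16777} = - \frac{34314}{4 + 64 \left(8 + 44944\right)^{2}} - - \frac{21488}{16777} = - \frac{34314}{4 + 64 \cdot 44952^{2}} + \frac{21488}{16777} = - \frac{34314}{4 + 64 \cdot 2020682304} + \frac{21488}{16777} = - \frac{34314}{4 + 129323667456} + \frac{21488}{16777} = - \frac{34314}{129323667460} + \frac{21488}{16777} = \left(-34314\right) \frac{1}{129323667460} + \frac{21488}{16777} = - \frac{17157}{64661833730} + \frac{21488}{16777} = \frac{1389453195347251}{1084831584488210}$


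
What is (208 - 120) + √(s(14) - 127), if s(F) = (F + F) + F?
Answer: 88 + I*√85 ≈ 88.0 + 9.2195*I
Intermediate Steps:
s(F) = 3*F (s(F) = 2*F + F = 3*F)
(208 - 120) + √(s(14) - 127) = (208 - 120) + √(3*14 - 127) = 88 + √(42 - 127) = 88 + √(-85) = 88 + I*√85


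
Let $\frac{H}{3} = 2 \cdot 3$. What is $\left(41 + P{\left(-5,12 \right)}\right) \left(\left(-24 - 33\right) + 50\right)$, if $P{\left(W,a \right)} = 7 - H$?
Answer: $-210$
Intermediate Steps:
$H = 18$ ($H = 3 \cdot 2 \cdot 3 = 3 \cdot 6 = 18$)
$P{\left(W,a \right)} = -11$ ($P{\left(W,a \right)} = 7 - 18 = -11$)
$\left(41 + P{\left(-5,12 \right)}\right) \left(\left(-24 - 33\right) + 50\right) = \left(41 - 11\right) \left(\left(-24 - 33\right) + 50\right) = 30 \left(-57 + 50\right) = 30 \left(-7\right) = -210$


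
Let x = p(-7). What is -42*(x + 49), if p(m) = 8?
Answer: -2394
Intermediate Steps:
x = 8
-42*(x + 49) = -42*(8 + 49) = -42*57 = -2394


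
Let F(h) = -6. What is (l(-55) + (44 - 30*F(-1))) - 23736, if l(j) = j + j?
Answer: -23622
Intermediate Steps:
l(j) = 2*j
(l(-55) + (44 - 30*F(-1))) - 23736 = (2*(-55) + (44 - 30*(-6))) - 23736 = (-110 + (44 + 180)) - 23736 = (-110 + 224) - 23736 = 114 - 23736 = -23622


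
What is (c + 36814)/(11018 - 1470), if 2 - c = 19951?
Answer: 16865/9548 ≈ 1.7663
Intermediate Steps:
c = -19949 (c = 2 - 1*19951 = 2 - 19951 = -19949)
(c + 36814)/(11018 - 1470) = (-19949 + 36814)/(11018 - 1470) = 16865/9548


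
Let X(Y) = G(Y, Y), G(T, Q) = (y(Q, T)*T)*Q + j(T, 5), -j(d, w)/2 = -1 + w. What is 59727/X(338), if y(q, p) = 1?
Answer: 59727/114236 ≈ 0.52284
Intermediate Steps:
j(d, w) = 2 - 2*w (j(d, w) = -2*(-1 + w) = 2 - 2*w)
G(T, Q) = -8 + Q*T (G(T, Q) = (1*T)*Q + (2 - 2*5) = T*Q + (2 - 10) = Q*T - 8 = -8 + Q*T)
X(Y) = -8 + Y² (X(Y) = -8 + Y*Y = -8 + Y²)
59727/X(338) = 59727/(-8 + 338²) = 59727/(-8 + 114244) = 59727/114236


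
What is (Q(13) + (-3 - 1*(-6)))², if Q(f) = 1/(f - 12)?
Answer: 16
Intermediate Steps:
Q(f) = 1/(-12 + f)
(Q(13) + (-3 - 1*(-6)))² = (1/(-12 + 13) + (-3 - 1*(-6)))² = (1/1 + (-3 + 6))² = (1 + 3)² = 4² = 16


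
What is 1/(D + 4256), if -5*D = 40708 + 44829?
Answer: -5/64257 ≈ -7.7813e-5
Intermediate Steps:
D = -85537/5 (D = -(40708 + 44829)/5 = -1/5*85537 = -85537/5 ≈ -17107.)
1/(D + 4256) = 1/(-85537/5 + 4256) = 1/(-64257/5) = -5/64257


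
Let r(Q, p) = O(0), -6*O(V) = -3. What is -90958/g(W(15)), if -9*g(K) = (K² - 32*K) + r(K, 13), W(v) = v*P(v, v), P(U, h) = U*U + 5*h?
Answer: 1637244/40212001 ≈ 0.040715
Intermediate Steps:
O(V) = ½ (O(V) = -⅙*(-3) = ½)
P(U, h) = U² + 5*h
r(Q, p) = ½
W(v) = v*(v² + 5*v)
g(K) = -1/18 - K²/9 + 32*K/9 (g(K) = -((K² - 32*K) + ½)/9 = -(½ + K² - 32*K)/9 = -1/18 - K²/9 + 32*K/9)
-90958/g(W(15)) = -90958/(-1/18 - 50625*(5 + 15)²/9 + 32*(15²*(5 + 15))/9) = -90958/(-1/18 - (225*20)²/9 + 32*(225*20)/9) = -90958/(-1/18 - ⅑*4500² + (32/9)*4500) = -90958/(-1/18 - ⅑*20250000 + 16000) = -90958/(-1/18 - 2250000 + 16000) = -90958/(-40212001/18) = -90958*(-18/40212001) = 1637244/40212001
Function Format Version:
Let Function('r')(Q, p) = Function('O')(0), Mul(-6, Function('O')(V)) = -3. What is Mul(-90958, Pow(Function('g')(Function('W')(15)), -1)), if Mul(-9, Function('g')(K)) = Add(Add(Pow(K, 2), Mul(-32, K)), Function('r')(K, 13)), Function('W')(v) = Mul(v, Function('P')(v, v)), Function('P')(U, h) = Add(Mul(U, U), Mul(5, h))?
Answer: Rational(1637244, 40212001) ≈ 0.040715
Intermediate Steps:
Function('O')(V) = Rational(1, 2) (Function('O')(V) = Mul(Rational(-1, 6), -3) = Rational(1, 2))
Function('P')(U, h) = Add(Pow(U, 2), Mul(5, h))
Function('r')(Q, p) = Rational(1, 2)
Function('W')(v) = Mul(v, Add(Pow(v, 2), Mul(5, v)))
Function('g')(K) = Add(Rational(-1, 18), Mul(Rational(-1, 9), Pow(K, 2)), Mul(Rational(32, 9), K)) (Function('g')(K) = Mul(Rational(-1, 9), Add(Add(Pow(K, 2), Mul(-32, K)), Rational(1, 2))) = Mul(Rational(-1, 9), Add(Rational(1, 2), Pow(K, 2), Mul(-32, K))) = Add(Rational(-1, 18), Mul(Rational(-1, 9), Pow(K, 2)), Mul(Rational(32, 9), K)))
Mul(-90958, Pow(Function('g')(Function('W')(15)), -1)) = Mul(-90958, Pow(Add(Rational(-1, 18), Mul(Rational(-1, 9), Pow(Mul(Pow(15, 2), Add(5, 15)), 2)), Mul(Rational(32, 9), Mul(Pow(15, 2), Add(5, 15)))), -1)) = Mul(-90958, Pow(Add(Rational(-1, 18), Mul(Rational(-1, 9), Pow(Mul(225, 20), 2)), Mul(Rational(32, 9), Mul(225, 20))), -1)) = Mul(-90958, Pow(Add(Rational(-1, 18), Mul(Rational(-1, 9), Pow(4500, 2)), Mul(Rational(32, 9), 4500)), -1)) = Mul(-90958, Pow(Add(Rational(-1, 18), Mul(Rational(-1, 9), 20250000), 16000), -1)) = Mul(-90958, Pow(Add(Rational(-1, 18), -2250000, 16000), -1)) = Mul(-90958, Pow(Rational(-40212001, 18), -1)) = Mul(-90958, Rational(-18, 40212001)) = Rational(1637244, 40212001)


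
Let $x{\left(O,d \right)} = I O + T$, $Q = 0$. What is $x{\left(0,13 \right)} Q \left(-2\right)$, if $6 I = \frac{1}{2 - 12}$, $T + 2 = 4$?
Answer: $0$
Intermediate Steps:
$T = 2$ ($T = -2 + 4 = 2$)
$I = - \frac{1}{60}$ ($I = \frac{1}{6 \left(2 - 12\right)} = \frac{1}{6 \left(-10\right)} = \frac{1}{6} \left(- \frac{1}{10}\right) = - \frac{1}{60} \approx -0.016667$)
$x{\left(O,d \right)} = 2 - \frac{O}{60}$ ($x{\left(O,d \right)} = - \frac{O}{60} + 2 = 2 - \frac{O}{60}$)
$x{\left(0,13 \right)} Q \left(-2\right) = \left(2 - 0\right) 0 \left(-2\right) = \left(2 + 0\right) 0 = 2 \cdot 0 = 0$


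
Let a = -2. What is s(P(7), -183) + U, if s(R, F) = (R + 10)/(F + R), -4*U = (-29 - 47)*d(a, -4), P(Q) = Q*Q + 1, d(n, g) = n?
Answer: -5114/133 ≈ -38.451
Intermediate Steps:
P(Q) = 1 + Q**2 (P(Q) = Q**2 + 1 = 1 + Q**2)
U = -38 (U = -(-29 - 47)*(-2)/4 = -(-19)*(-2) = -1/4*152 = -38)
s(R, F) = (10 + R)/(F + R)
s(P(7), -183) + U = (10 + (1 + 7**2))/(-183 + (1 + 7**2)) - 38 = (10 + (1 + 49))/(-183 + (1 + 49)) - 38 = (10 + 50)/(-183 + 50) - 38 = 60/(-133) - 38 = -1/133*60 - 38 = -60/133 - 38 = -5114/133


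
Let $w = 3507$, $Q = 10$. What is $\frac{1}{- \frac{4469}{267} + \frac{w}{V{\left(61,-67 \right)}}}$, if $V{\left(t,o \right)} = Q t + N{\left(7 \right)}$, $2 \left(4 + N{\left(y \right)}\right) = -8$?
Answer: $- \frac{22962}{250567} \approx -0.09164$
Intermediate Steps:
$N{\left(y \right)} = -8$ ($N{\left(y \right)} = -4 + \frac{1}{2} \left(-8\right) = -4 - 4 = -8$)
$V{\left(t,o \right)} = -8 + 10 t$ ($V{\left(t,o \right)} = 10 t - 8 = -8 + 10 t$)
$\frac{1}{- \frac{4469}{267} + \frac{w}{V{\left(61,-67 \right)}}} = \frac{1}{- \frac{4469}{267} + \frac{3507}{-8 + 10 \cdot 61}} = \frac{1}{\left(-4469\right) \frac{1}{267} + \frac{3507}{-8 + 610}} = \frac{1}{- \frac{4469}{267} + \frac{3507}{602}} = \frac{1}{- \frac{4469}{267} + 3507 \cdot \frac{1}{602}} = \frac{1}{- \frac{4469}{267} + \frac{501}{86}} = \frac{1}{- \frac{250567}{22962}} = - \frac{22962}{250567}$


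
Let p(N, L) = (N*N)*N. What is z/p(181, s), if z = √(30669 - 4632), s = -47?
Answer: 3*√2893/5929741 ≈ 2.7212e-5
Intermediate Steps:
p(N, L) = N³ (p(N, L) = N²*N = N³)
z = 3*√2893 (z = √26037 = 3*√2893 ≈ 161.36)
z/p(181, s) = (3*√2893)/(181³) = (3*√2893)/5929741 = (3*√2893)*(1/5929741) = 3*√2893/5929741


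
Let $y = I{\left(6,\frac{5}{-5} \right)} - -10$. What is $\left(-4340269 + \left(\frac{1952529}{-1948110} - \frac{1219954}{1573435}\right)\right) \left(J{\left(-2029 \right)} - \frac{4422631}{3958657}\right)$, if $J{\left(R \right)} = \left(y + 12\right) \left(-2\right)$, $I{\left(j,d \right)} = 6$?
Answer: $\frac{11796515612598400481535993}{47584989241721990} \approx 2.479 \cdot 10^{8}$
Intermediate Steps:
$y = 16$ ($y = 6 - -10 = 6 + 10 = 16$)
$J{\left(R \right)} = -56$ ($J{\left(R \right)} = \left(16 + 12\right) \left(-2\right) = 28 \left(-2\right) = -56$)
$\left(-4340269 + \left(\frac{1952529}{-1948110} - \frac{1219954}{1573435}\right)\right) \left(J{\left(-2029 \right)} - \frac{4422631}{3958657}\right) = \left(-4340269 + \left(\frac{1952529}{-1948110} - \frac{1219954}{1573435}\right)\right) \left(-56 - \frac{4422631}{3958657}\right) = \left(-4340269 + \left(1952529 \left(- \frac{1}{1948110}\right) - \frac{71762}{92555}\right)\right) \left(-56 - \frac{4422631}{3958657}\right) = \left(-4340269 - \frac{21367772761}{12020488070}\right) \left(-56 - \frac{4422631}{3958657}\right) = \left(-4340269 - \frac{21367772761}{12020488070}\right) \left(- \frac{226107423}{3958657}\right) = \left(- \frac{52172173102863591}{12020488070}\right) \left(- \frac{226107423}{3958657}\right) = \frac{11796515612598400481535993}{47584989241721990}$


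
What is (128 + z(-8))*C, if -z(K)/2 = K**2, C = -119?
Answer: 0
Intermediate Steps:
z(K) = -2*K**2
(128 + z(-8))*C = (128 - 2*(-8)**2)*(-119) = (128 - 2*64)*(-119) = (128 - 128)*(-119) = 0*(-119) = 0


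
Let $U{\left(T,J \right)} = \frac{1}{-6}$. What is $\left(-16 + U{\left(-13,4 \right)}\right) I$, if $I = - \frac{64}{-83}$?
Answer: $- \frac{3104}{249} \approx -12.466$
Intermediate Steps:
$I = \frac{64}{83}$ ($I = \left(-64\right) \left(- \frac{1}{83}\right) = \frac{64}{83} \approx 0.77108$)
$U{\left(T,J \right)} = - \frac{1}{6}$
$\left(-16 + U{\left(-13,4 \right)}\right) I = \left(-16 - \frac{1}{6}\right) \frac{64}{83} = \left(- \frac{97}{6}\right) \frac{64}{83} = - \frac{3104}{249}$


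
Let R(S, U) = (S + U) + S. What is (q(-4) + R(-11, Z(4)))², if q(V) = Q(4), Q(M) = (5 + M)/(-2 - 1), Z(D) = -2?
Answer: 729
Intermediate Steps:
Q(M) = -5/3 - M/3 (Q(M) = (5 + M)/(-3) = (5 + M)*(-⅓) = -5/3 - M/3)
q(V) = -3 (q(V) = -5/3 - ⅓*4 = -5/3 - 4/3 = -3)
R(S, U) = U + 2*S
(q(-4) + R(-11, Z(4)))² = (-3 + (-2 + 2*(-11)))² = (-3 + (-2 - 22))² = (-3 - 24)² = (-27)² = 729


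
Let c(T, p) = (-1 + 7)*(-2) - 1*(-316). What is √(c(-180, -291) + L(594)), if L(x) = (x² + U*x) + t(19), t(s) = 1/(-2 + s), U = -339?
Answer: √43862703/17 ≈ 389.58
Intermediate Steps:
L(x) = 1/17 + x² - 339*x (L(x) = (x² - 339*x) + 1/(-2 + 19) = (x² - 339*x) + 1/17 = 1/17 + x² - 339*x)
c(T, p) = 304 (c(T, p) = 6*(-2) + 316 = -12 + 316 = 304)
√(c(-180, -291) + L(594)) = √(304 + (1/17 + 594² - 339*594)) = √(304 + (1/17 + 352836 - 201366)) = √(304 + 2574991/17) = √(2580159/17) = √43862703/17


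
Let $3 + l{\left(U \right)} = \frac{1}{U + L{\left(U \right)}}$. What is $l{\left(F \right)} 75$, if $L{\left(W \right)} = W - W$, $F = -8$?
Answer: $- \frac{1875}{8} \approx -234.38$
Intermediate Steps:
$L{\left(W \right)} = 0$
$l{\left(U \right)} = -3 + \frac{1}{U}$ ($l{\left(U \right)} = -3 + \frac{1}{U + 0} = -3 + \frac{1}{U}$)
$l{\left(F \right)} 75 = \left(-3 + \frac{1}{-8}\right) 75 = \left(-3 - \frac{1}{8}\right) 75 = \left(- \frac{25}{8}\right) 75 = - \frac{1875}{8}$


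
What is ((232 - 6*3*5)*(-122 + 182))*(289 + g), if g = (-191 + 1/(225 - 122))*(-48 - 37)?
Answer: 14500077240/103 ≈ 1.4078e+8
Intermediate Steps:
g = 1672120/103 (g = (-191 + 1/103)*(-85) = -19672/103*(-85) = 1672120/103 ≈ 16234.)
((232 - 6*3*5)*(-122 + 182))*(289 + g) = ((232 - 6*3*5)*(-122 + 182))*(289 + 1672120/103) = ((232 - 18*5)*60)*(1701887/103) = ((232 - 90)*60)*(1701887/103) = (142*60)*(1701887/103) = 8520*(1701887/103) = 14500077240/103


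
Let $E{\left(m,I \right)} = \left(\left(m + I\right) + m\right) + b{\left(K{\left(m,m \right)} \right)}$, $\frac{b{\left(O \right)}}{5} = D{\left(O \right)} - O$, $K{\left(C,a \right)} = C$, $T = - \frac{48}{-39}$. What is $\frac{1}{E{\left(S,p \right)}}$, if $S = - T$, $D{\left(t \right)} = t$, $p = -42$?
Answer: $- \frac{13}{578} \approx -0.022491$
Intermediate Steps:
$T = \frac{16}{13}$ ($T = \left(-48\right) \left(- \frac{1}{39}\right) = \frac{16}{13} \approx 1.2308$)
$b{\left(O \right)} = 0$ ($b{\left(O \right)} = 5 \left(O - O\right) = 5 \cdot 0 = 0$)
$S = - \frac{16}{13}$ ($S = \left(-1\right) \frac{16}{13} = - \frac{16}{13} \approx -1.2308$)
$E{\left(m,I \right)} = I + 2 m$ ($E{\left(m,I \right)} = \left(\left(m + I\right) + m\right) + 0 = \left(\left(I + m\right) + m\right) + 0 = \left(I + 2 m\right) + 0 = I + 2 m$)
$\frac{1}{E{\left(S,p \right)}} = \frac{1}{-42 + 2 \left(- \frac{16}{13}\right)} = \frac{1}{-42 - \frac{32}{13}} = \frac{1}{- \frac{578}{13}} = - \frac{13}{578}$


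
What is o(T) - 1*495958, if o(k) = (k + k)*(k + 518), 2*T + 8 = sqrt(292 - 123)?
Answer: -986711/2 ≈ -4.9336e+5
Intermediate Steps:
T = 5/2 (T = -4 + sqrt(292 - 123)/2 = -4 + sqrt(169)/2 = -4 + (1/2)*13 = -4 + 13/2 = 5/2 ≈ 2.5000)
o(k) = 2*k*(518 + k) (o(k) = (2*k)*(518 + k) = 2*k*(518 + k))
o(T) - 1*495958 = 2*(5/2)*(518 + 5/2) - 1*495958 = 2*(5/2)*(1041/2) - 495958 = 5205/2 - 495958 = -986711/2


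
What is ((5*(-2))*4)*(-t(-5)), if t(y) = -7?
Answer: -280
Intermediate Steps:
((5*(-2))*4)*(-t(-5)) = ((5*(-2))*4)*(-1*(-7)) = -10*4*7 = -40*7 = -280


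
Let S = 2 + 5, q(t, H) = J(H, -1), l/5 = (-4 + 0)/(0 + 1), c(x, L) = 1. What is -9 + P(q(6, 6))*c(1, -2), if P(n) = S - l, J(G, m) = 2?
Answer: 18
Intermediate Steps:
l = -20 (l = 5*((-4 + 0)/(0 + 1)) = 5*(-4/1) = 5*(-4*1) = 5*(-4) = -20)
q(t, H) = 2
S = 7
P(n) = 27 (P(n) = 7 - 1*(-20) = 7 + 20 = 27)
-9 + P(q(6, 6))*c(1, -2) = -9 + 27*1 = -9 + 27 = 18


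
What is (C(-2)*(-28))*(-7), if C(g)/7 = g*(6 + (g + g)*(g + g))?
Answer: -60368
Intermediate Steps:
C(g) = 7*g*(6 + 4*g²) (C(g) = 7*(g*(6 + (g + g)*(g + g))) = 7*(g*(6 + (2*g)*(2*g))) = 7*(g*(6 + 4*g²)) = 7*g*(6 + 4*g²))
(C(-2)*(-28))*(-7) = ((28*(-2)³ + 42*(-2))*(-28))*(-7) = ((28*(-8) - 84)*(-28))*(-7) = ((-224 - 84)*(-28))*(-7) = -308*(-28)*(-7) = 8624*(-7) = -60368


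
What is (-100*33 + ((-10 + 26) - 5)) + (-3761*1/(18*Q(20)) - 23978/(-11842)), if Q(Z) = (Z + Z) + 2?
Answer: -14735676961/4476276 ≈ -3291.9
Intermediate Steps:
Q(Z) = 2 + 2*Z (Q(Z) = 2*Z + 2 = 2 + 2*Z)
(-100*33 + ((-10 + 26) - 5)) + (-3761*1/(18*Q(20)) - 23978/(-11842)) = (-100*33 + ((-10 + 26) - 5)) + (-3761*1/(18*(2 + 2*20)) - 23978/(-11842)) = (-3300 + (16 - 5)) + (-3761*1/(18*(2 + 40)) - 23978*(-1/11842)) = (-3300 + 11) + (-3761/(42*18) + 11989/5921) = -3289 + (-3761/756 + 11989/5921) = -3289 - 13205197/4476276 = -14735676961/4476276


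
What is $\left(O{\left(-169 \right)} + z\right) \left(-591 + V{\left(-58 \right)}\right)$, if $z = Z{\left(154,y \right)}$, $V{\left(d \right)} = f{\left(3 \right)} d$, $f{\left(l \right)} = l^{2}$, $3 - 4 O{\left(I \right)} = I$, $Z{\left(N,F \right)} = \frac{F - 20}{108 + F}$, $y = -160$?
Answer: $- \frac{672252}{13} \approx -51712.0$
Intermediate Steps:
$Z{\left(N,F \right)} = \frac{-20 + F}{108 + F}$
$O{\left(I \right)} = \frac{3}{4} - \frac{I}{4}$
$V{\left(d \right)} = 9 d$ ($V{\left(d \right)} = 3^{2} d = 9 d$)
$z = \frac{45}{13}$ ($z = \frac{-20 - 160}{108 - 160} = \frac{1}{-52} \left(-180\right) = \left(- \frac{1}{52}\right) \left(-180\right) = \frac{45}{13} \approx 3.4615$)
$\left(O{\left(-169 \right)} + z\right) \left(-591 + V{\left(-58 \right)}\right) = \left(\left(\frac{3}{4} - - \frac{169}{4}\right) + \frac{45}{13}\right) \left(-591 + 9 \left(-58\right)\right) = \left(\left(\frac{3}{4} + \frac{169}{4}\right) + \frac{45}{13}\right) \left(-591 - 522\right) = \left(43 + \frac{45}{13}\right) \left(-1113\right) = \frac{604}{13} \left(-1113\right) = - \frac{672252}{13}$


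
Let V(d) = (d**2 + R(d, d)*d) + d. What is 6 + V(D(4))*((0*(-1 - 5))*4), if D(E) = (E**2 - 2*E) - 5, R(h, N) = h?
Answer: 6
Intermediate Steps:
D(E) = -5 + E**2 - 2*E
V(d) = d + 2*d**2 (V(d) = (d**2 + d*d) + d = (d**2 + d**2) + d = 2*d**2 + d = d + 2*d**2)
6 + V(D(4))*((0*(-1 - 5))*4) = 6 + ((-5 + 4**2 - 2*4)*(1 + 2*(-5 + 4**2 - 2*4)))*((0*(-1 - 5))*4) = 6 + ((-5 + 16 - 8)*(1 + 2*(-5 + 16 - 8)))*((0*(-6))*4) = 6 + (3*(1 + 2*3))*(0*4) = 6 + (3*(1 + 6))*0 = 6 + (3*7)*0 = 6 + 21*0 = 6 + 0 = 6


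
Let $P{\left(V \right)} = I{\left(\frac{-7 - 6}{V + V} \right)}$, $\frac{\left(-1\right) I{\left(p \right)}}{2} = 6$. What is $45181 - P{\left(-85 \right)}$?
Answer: $45193$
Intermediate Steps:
$I{\left(p \right)} = -12$ ($I{\left(p \right)} = \left(-2\right) 6 = -12$)
$P{\left(V \right)} = -12$
$45181 - P{\left(-85 \right)} = 45181 - -12 = 45181 + 12 = 45193$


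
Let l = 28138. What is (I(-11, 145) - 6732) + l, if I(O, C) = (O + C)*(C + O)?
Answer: 39362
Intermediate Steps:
I(O, C) = (C + O)**2 (I(O, C) = (C + O)*(C + O) = (C + O)**2)
(I(-11, 145) - 6732) + l = ((145 - 11)**2 - 6732) + 28138 = (134**2 - 6732) + 28138 = (17956 - 6732) + 28138 = 11224 + 28138 = 39362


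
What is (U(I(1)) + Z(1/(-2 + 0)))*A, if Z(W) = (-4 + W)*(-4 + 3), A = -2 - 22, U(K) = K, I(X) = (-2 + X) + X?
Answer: -108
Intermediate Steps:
I(X) = -2 + 2*X
A = -24
Z(W) = 4 - W (Z(W) = (-4 + W)*(-1) = 4 - W)
(U(I(1)) + Z(1/(-2 + 0)))*A = ((-2 + 2*1) + (4 - 1/(-2 + 0)))*(-24) = ((-2 + 2) + (4 - 1/(-2)))*(-24) = (0 + (4 - 1*(-½)))*(-24) = (0 + (4 + ½))*(-24) = (0 + 9/2)*(-24) = (9/2)*(-24) = -108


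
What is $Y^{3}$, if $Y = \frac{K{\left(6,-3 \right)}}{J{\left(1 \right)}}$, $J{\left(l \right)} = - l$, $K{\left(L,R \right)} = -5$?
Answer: $125$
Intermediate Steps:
$Y = 5$ ($Y = - \frac{5}{\left(-1\right) 1} = - \frac{5}{-1} = \left(-5\right) \left(-1\right) = 5$)
$Y^{3} = 5^{3} = 125$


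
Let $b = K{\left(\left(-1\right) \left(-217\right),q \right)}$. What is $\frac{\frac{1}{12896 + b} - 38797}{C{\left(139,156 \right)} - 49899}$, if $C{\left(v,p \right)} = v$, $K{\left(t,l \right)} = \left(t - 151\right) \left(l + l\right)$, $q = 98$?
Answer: $\frac{1002204103}{1285400320} \approx 0.77968$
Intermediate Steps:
$K{\left(t,l \right)} = 2 l \left(-151 + t\right)$ ($K{\left(t,l \right)} = \left(-151 + t\right) 2 l = 2 l \left(-151 + t\right)$)
$b = 12936$ ($b = 2 \cdot 98 \left(-151 - -217\right) = 2 \cdot 98 \left(-151 + 217\right) = 2 \cdot 98 \cdot 66 = 12936$)
$\frac{\frac{1}{12896 + b} - 38797}{C{\left(139,156 \right)} - 49899} = \frac{\frac{1}{12896 + 12936} - 38797}{139 - 49899} = \frac{\frac{1}{25832} - 38797}{-49760} = \left(\frac{1}{25832} - 38797\right) \left(- \frac{1}{49760}\right) = \left(- \frac{1002204103}{25832}\right) \left(- \frac{1}{49760}\right) = \frac{1002204103}{1285400320}$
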